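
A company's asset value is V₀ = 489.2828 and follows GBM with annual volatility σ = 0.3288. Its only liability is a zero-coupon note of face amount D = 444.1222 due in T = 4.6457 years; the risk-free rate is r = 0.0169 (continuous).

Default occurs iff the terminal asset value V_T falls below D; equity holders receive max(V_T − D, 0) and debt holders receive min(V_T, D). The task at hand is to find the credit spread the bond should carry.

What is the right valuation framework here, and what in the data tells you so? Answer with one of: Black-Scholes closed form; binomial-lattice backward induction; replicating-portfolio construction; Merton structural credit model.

Key observation: the data describe a firm's assets (V₀ = 489.2828, GBM) and a single zero-coupon debt of face 444.1222, so credit quantities follow from equity-as-call in the structural model.

framework: Merton structural credit model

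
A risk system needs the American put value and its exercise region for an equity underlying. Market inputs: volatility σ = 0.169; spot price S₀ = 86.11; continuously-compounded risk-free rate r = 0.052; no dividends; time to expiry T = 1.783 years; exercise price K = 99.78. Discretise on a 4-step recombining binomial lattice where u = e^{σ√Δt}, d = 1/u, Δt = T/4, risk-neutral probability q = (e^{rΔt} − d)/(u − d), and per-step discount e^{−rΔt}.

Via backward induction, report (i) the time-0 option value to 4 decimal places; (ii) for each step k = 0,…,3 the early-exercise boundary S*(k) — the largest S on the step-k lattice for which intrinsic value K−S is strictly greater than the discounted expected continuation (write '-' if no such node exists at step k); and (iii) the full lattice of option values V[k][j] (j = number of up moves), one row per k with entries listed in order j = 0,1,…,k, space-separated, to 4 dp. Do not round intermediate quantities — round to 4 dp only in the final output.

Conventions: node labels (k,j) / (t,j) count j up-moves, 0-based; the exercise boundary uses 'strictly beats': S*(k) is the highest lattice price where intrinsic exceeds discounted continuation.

price = 13.6700
boundary = 86.1100 76.9221 86.1100 76.9221
tree:
13.6700
22.8579 6.9921
31.0654 13.6700 2.3516
38.3972 22.8579 5.6697 0.0000
44.9467 31.0654 13.6700 0.0000 0.0000

params: Δt=0.44575 u=1.11944 d=0.89330 q=0.57552 e^(-rΔt)=0.97709
t_4 payoffs: 44.9467 31.0654 13.6700 0.0000 0.0000
t_3: node(3,0) S=61.3828 payoff=38.3972 vs cont=36.1110 → 38.3972 [stop]  node(3,1) S=76.9221 payoff=22.8579 vs cont=20.5717 → 22.8579 [stop]  node(3,2) S=96.3953 payoff=3.3847 vs cont=5.6697 → 5.6697 [wait]  node(3,3) S=120.7982 payoff=0.0000 vs cont=0.0000 → 0.0000 [wait]  ⇒ S*(3)=76.9221
t_2: node(2,0) S=68.7146 payoff=31.0654 vs cont=28.7792 → 31.0654 [stop]  node(2,1) S=86.1100 payoff=13.6700 vs cont=12.6688 → 13.6700 [stop]  node(2,2) S=107.9091 payoff=0.0000 vs cont=2.3516 → 2.3516 [wait]  ⇒ S*(2)=86.1100
t_1: node(1,0) S=76.9221 payoff=22.8579 vs cont=20.5717 → 22.8579 [stop]  node(1,1) S=96.3953 payoff=3.3847 vs cont=6.9921 → 6.9921 [wait]  ⇒ S*(1)=76.9221
t_0: node(0,0) S=86.1100 payoff=13.6700 vs cont=13.4124 → 13.6700 [stop]  ⇒ S*(0)=86.1100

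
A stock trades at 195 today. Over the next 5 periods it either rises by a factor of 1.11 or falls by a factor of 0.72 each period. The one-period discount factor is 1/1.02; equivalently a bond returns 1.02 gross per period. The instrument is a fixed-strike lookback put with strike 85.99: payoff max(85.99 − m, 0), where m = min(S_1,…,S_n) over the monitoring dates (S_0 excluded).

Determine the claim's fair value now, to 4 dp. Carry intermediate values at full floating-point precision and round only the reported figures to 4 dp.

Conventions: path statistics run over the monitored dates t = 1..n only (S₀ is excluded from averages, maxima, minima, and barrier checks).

price = 0.5046

Set p* = 0.7692 (from d < R < u); the path-dependent value is the discounted p*-expectation over all price paths.
Enumerate all 2^5 = 32 price paths (U = up ×1.11, D = down ×0.72); each path with k up-moves has probability p*^k·(1−p*)^(5−k).
DDDDD: m=37.7309, payoff=48.2591, prob=0.000654
UDDDD: m=58.1685, payoff=27.8215, prob=0.002182
DUDDD: m=58.1685, payoff=27.8215, prob=0.002182
UUDDD: m=89.6764, payoff=0.0000, prob=0.007272
DDUDD: m=58.1685, payoff=27.8215, prob=0.002182
UDUDD: m=89.6764, payoff=0.0000, prob=0.007272
DUUDD: m=89.6764, payoff=0.0000, prob=0.007272
UUUDD: m=138.2511, payoff=0.0000, prob=0.024240
DDDUD: m=58.1685, payoff=27.8215, prob=0.002182
UDDUD: m=89.6764, payoff=0.0000, prob=0.007272
DUDUD: m=89.6764, payoff=0.0000, prob=0.007272
UUDUD: m=138.2511, payoff=0.0000, prob=0.024240
DDUUD: m=89.6764, payoff=0.0000, prob=0.007272
UDUUD: m=138.2511, payoff=0.0000, prob=0.024240
DUUUD: m=138.2511, payoff=0.0000, prob=0.024240
UUUUD: m=213.1371, payoff=0.0000, prob=0.080799
DDDDU: m=52.4040, payoff=33.5860, prob=0.002182
UDDDU: m=80.7895, payoff=5.2005, prob=0.007272
DUDDU: m=80.7895, payoff=5.2005, prob=0.007272
UUDDU: m=124.5505, payoff=0.0000, prob=0.024240
DDUDU: m=80.7895, payoff=5.2005, prob=0.007272
UDUDU: m=124.5505, payoff=0.0000, prob=0.024240
DUUDU: m=124.5505, payoff=0.0000, prob=0.024240
UUUDU: m=192.0154, payoff=0.0000, prob=0.080799
DDDUU: m=72.7834, payoff=13.2066, prob=0.007272
UDDUU: m=112.2077, payoff=0.0000, prob=0.024240
DUDUU: m=112.2077, payoff=0.0000, prob=0.024240
UUDUU: m=172.9868, payoff=0.0000, prob=0.080799
DDUUU: m=101.0880, payoff=0.0000, prob=0.024240
UDUUU: m=155.8440, payoff=0.0000, prob=0.080799
DUUUU: m=140.4000, payoff=0.0000, prob=0.080799
UUUUU: m=216.4500, payoff=0.0000, prob=0.269329
Price = Σ prob·payoff / R^5 = 0.557121 / 1.104081 = 0.5046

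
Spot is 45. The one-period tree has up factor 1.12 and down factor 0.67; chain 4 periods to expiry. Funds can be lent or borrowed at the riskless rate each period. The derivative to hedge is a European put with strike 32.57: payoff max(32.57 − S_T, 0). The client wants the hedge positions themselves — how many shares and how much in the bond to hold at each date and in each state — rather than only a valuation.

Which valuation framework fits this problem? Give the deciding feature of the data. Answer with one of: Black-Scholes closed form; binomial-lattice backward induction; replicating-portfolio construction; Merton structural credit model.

framework: replicating-portfolio construction

Key observation: what is demanded is not a single number but the (Δ, B) position at each node of the 1.12/0.67 tree starting at 45; constructing those positions is the replicating-portfolio method.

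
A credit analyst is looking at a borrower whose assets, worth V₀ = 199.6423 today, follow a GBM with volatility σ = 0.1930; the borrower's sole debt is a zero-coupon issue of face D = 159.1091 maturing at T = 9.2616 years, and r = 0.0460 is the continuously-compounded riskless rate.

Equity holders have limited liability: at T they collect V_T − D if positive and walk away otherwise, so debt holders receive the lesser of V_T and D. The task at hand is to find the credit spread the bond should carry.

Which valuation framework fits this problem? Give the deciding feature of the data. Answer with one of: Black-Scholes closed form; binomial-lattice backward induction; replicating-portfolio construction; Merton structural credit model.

framework: Merton structural credit model

Key observation: the asked-for credit quantity lives on the firm's capital structure — asset value, asset volatility, debt face 159.1091 — which is the structural model's domain.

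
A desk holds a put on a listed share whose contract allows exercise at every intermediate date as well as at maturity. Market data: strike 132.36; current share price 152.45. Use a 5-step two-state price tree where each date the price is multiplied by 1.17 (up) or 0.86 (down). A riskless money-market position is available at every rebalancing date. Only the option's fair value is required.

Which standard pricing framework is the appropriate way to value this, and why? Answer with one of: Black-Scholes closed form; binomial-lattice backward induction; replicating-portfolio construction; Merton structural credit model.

Key observation: with exercise allowed before expiry on a discrete up/down model (5 steps from spot 152.45), the strike-132.36 put's value must be rolled back through the tree testing early exercise at each node.

framework: binomial-lattice backward induction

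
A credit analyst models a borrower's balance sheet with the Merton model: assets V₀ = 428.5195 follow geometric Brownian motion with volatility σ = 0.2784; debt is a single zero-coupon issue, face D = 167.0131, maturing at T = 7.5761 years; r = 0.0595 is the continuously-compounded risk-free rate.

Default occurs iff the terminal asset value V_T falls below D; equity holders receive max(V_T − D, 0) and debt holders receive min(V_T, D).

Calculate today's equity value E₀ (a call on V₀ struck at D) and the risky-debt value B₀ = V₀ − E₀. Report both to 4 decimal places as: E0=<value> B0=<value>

Work the structural quantities from V₀ = 428.5195 against face 167.0131:
d₁ = [ln(V₀/D) + (r + σ²/2)T] / (σ√T)
   = [ln(428.5195/167.0131) + (0.0595 + 0.5·0.2784²)·7.5761] / (0.2784·√7.5761)
   = [0.942264 + 0.744377] / 0.766288 = 2.201053
d₂ = d₁ − σ√T = 2.201053 − 0.766288 = 1.434765
N(d₁) = 0.986134,  N(d₂) = 0.924323,  e^(−rT) = 0.637132
E₀ = V₀·N(d₁) − D·e^(−rT)·N(d₂)
   = 428.5195·0.986134 − 167.0131·0.637132·0.924323 = 324.220902
B₀ = V₀ − E₀ = 428.5195 − 324.220902 = 104.298598

E0=324.2209 B0=104.2986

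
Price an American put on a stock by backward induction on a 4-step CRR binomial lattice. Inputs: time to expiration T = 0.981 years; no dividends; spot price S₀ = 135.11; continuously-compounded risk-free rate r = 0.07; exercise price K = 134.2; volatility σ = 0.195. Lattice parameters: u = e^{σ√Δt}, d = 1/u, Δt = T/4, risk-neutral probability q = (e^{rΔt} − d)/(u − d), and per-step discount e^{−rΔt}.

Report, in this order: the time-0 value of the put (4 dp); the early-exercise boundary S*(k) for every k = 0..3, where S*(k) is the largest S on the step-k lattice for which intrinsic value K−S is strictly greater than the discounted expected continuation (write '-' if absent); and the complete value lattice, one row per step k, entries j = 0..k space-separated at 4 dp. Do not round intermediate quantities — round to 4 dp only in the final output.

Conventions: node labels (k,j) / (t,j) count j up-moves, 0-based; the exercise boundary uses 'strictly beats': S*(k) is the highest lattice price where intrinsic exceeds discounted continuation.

Δt=0.24525, u=1.10139, d=0.90795, q=0.56539, disc=e^(-rΔt)=0.98298
k=4 terminal: V=max(K-S,0) → 42.3817 22.8197 0.0000 0.0000 0.0000
k=3: j=0 S=101.1274 intr=33.0726 cont=30.7884 V=33.0726[EX]; j=1 S=122.6727 intr=11.5273 cont=9.7488 V=11.5273[EX]; j=2 S=148.8083 intr=0.0000 cont=0.0000 V=0.0000[hold]; j=3 S=180.5120 intr=0.0000 cont=0.0000 V=0.0000[hold]  S*(3)=122.6727
k=2: j=0 S=111.3803 intr=22.8197 cont=20.5355 V=22.8197[EX]; j=1 S=135.1100 intr=0.0000 cont=4.9246 V=4.9246[hold]; j=2 S=163.8953 intr=0.0000 cont=0.0000 V=0.0000[hold]  S*(2)=111.3803
k=1: j=0 S=122.6727 intr=11.5273 cont=12.4857 V=12.4857[hold]; j=1 S=148.8083 intr=0.0000 cont=2.1038 V=2.1038[hold]  S*(1)=-
k=0: j=0 S=135.1100 intr=0.0000 cont=6.5033 V=6.5033[hold]  S*(0)=-

price = 6.5033
boundary = - - 111.3803 122.6727
tree:
6.5033
12.4857 2.1038
22.8197 4.9246 0.0000
33.0726 11.5273 0.0000 0.0000
42.3817 22.8197 0.0000 0.0000 0.0000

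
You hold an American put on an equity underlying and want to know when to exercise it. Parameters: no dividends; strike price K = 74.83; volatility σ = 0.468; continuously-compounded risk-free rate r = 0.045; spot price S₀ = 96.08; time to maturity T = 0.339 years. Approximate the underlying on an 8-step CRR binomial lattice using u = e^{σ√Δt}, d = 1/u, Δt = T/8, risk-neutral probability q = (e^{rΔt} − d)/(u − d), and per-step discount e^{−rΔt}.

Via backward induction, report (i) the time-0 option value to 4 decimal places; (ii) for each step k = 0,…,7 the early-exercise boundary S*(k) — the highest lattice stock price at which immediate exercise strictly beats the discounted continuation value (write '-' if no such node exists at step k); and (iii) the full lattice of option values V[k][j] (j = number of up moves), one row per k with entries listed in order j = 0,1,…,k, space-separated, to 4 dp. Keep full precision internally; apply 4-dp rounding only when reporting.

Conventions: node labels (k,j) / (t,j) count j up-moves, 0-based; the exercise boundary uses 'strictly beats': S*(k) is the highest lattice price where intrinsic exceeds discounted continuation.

price = 2.0597
boundary = - - - - - - 53.9010 59.3521
tree:
2.0597
3.2705 0.7864
5.0795 1.3688 0.1731
7.6788 2.3484 0.3373 0.0000
11.2257 3.9550 0.6573 0.0000 0.0000
15.7357 6.4966 1.2807 0.0000 0.0000 0.0000
20.9290 10.3011 2.4956 0.0000 0.0000 0.0000 0.0000
25.8795 15.4779 4.8628 0.0000 0.0000 0.0000 0.0000 0.0000
30.3753 20.9290 9.4755 0.0000 0.0000 0.0000 0.0000 0.0000 0.0000

params: Δt=0.04238 u=1.10113 d=0.90816 q=0.48582 e^(-rΔt)=0.99809
t_8 payoffs: 30.3753 20.9290 9.4755 0.0000 0.0000 0.0000 0.0000 0.0000 0.0000
t_7: node(7,0) S=48.9505 payoff=25.8795 vs cont=25.7369 → 25.8795 [stop]  node(7,1) S=59.3521 payoff=15.4779 vs cont=15.3353 → 15.4779 [stop]  node(7,2) S=71.9639 payoff=2.8661 vs cont=4.8628 → 4.8628 [wait]  node(7,3) S=87.2557 payoff=0.0000 vs cont=0.0000 → 0.0000 [wait]  node(7,4) S=105.7968 payoff=0.0000 vs cont=0.0000 → 0.0000 [wait]  node(7,5) S=128.2777 payoff=0.0000 vs cont=0.0000 → 0.0000 [wait]  node(7,6) S=155.5356 payoff=0.0000 vs cont=0.0000 → 0.0000 [wait]  node(7,7) S=188.5856 payoff=0.0000 vs cont=0.0000 → 0.0000 [wait]  ⇒ S*(7)=59.3521
t_6: node(6,0) S=53.9010 payoff=20.9290 vs cont=20.7864 → 20.9290 [stop]  node(6,1) S=65.3545 payoff=9.4755 vs cont=10.3011 → 10.3011 [wait]  node(6,2) S=79.2418 payoff=0.0000 vs cont=2.4956 → 2.4956 [wait]  node(6,3) S=96.0800 payoff=0.0000 vs cont=0.0000 → 0.0000 [wait]  node(6,4) S=116.4962 payoff=0.0000 vs cont=0.0000 → 0.0000 [wait]  node(6,5) S=141.2506 payoff=0.0000 vs cont=0.0000 → 0.0000 [wait]  node(6,6) S=171.2652 payoff=0.0000 vs cont=0.0000 → 0.0000 [wait]  ⇒ S*(6)=53.9010
t_5: node(5,0) S=59.3521 payoff=15.4779 vs cont=15.7357 → 15.7357 [wait]  node(5,1) S=71.9639 payoff=2.8661 vs cont=6.4966 → 6.4966 [wait]  node(5,2) S=87.2557 payoff=0.0000 vs cont=1.2807 → 1.2807 [wait]  node(5,3) S=105.7968 payoff=0.0000 vs cont=0.0000 → 0.0000 [wait]  node(5,4) S=128.2777 payoff=0.0000 vs cont=0.0000 → 0.0000 [wait]  node(5,5) S=155.5356 payoff=0.0000 vs cont=0.0000 → 0.0000 [wait]  ⇒ S*(5)=-
t_4: node(4,0) S=65.3545 payoff=9.4755 vs cont=11.2257 → 11.2257 [wait]  node(4,1) S=79.2418 payoff=0.0000 vs cont=3.9550 → 3.9550 [wait]  node(4,2) S=96.0800 payoff=0.0000 vs cont=0.6573 → 0.6573 [wait]  node(4,3) S=116.4962 payoff=0.0000 vs cont=0.0000 → 0.0000 [wait]  node(4,4) S=141.2506 payoff=0.0000 vs cont=0.0000 → 0.0000 [wait]  ⇒ S*(4)=-
t_3: node(3,0) S=71.9639 payoff=2.8661 vs cont=7.6788 → 7.6788 [wait]  node(3,1) S=87.2557 payoff=0.0000 vs cont=2.3484 → 2.3484 [wait]  node(3,2) S=105.7968 payoff=0.0000 vs cont=0.3373 → 0.3373 [wait]  node(3,3) S=128.2777 payoff=0.0000 vs cont=0.0000 → 0.0000 [wait]  ⇒ S*(3)=-
t_2: node(2,0) S=79.2418 payoff=0.0000 vs cont=5.0795 → 5.0795 [wait]  node(2,1) S=96.0800 payoff=0.0000 vs cont=1.3688 → 1.3688 [wait]  node(2,2) S=116.4962 payoff=0.0000 vs cont=0.1731 → 0.1731 [wait]  ⇒ S*(2)=-
t_1: node(1,0) S=87.2557 payoff=0.0000 vs cont=3.2705 → 3.2705 [wait]  node(1,1) S=105.7968 payoff=0.0000 vs cont=0.7864 → 0.7864 [wait]  ⇒ S*(1)=-
t_0: node(0,0) S=96.0800 payoff=0.0000 vs cont=2.0597 → 2.0597 [wait]  ⇒ S*(0)=-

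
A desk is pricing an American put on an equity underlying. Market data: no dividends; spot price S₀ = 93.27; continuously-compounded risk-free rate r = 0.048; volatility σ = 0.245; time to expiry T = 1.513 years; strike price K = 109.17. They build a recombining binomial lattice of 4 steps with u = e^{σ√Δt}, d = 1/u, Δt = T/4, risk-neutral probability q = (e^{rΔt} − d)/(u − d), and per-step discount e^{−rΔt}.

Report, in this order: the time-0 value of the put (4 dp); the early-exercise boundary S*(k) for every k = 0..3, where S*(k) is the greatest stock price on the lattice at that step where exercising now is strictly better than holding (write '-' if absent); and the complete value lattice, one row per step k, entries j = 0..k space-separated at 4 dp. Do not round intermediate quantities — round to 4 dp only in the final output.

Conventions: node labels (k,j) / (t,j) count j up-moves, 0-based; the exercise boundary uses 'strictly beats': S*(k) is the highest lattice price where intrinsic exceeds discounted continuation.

Δt=0.37825, u=1.16262, d=0.86012, q=0.52297, disc=e^(-rΔt)=0.98201
k=4 terminal: V=max(K-S,0) → 58.1214 40.1678 15.9000 0.0000 0.0000
k=3: j=0 S=59.3504 intr=49.8196 cont=47.8554 V=49.8196[EX]; j=1 S=80.2237 intr=28.9463 cont=26.9821 V=28.9463[EX]; j=2 S=108.4380 intr=0.7320 cont=7.4483 V=7.4483[hold]; j=3 S=146.5752 intr=0.0000 cont=0.0000 V=0.0000[hold]  S*(3)=80.2237
k=2: j=0 S=69.0022 intr=40.1678 cont=38.2036 V=40.1678[EX]; j=1 S=93.2700 intr=15.9000 cont=17.3850 V=17.3850[hold]; j=2 S=126.0727 intr=0.0000 cont=3.4892 V=3.4892[hold]  S*(2)=69.0022
k=1: j=0 S=80.2237 intr=28.9463 cont=27.7448 V=28.9463[EX]; j=1 S=108.4380 intr=0.7320 cont=9.9359 V=9.9359[hold]  S*(1)=80.2237
k=0: j=0 S=93.2700 intr=15.9000 cont=18.6625 V=18.6625[hold]  S*(0)=-

price = 18.6625
boundary = - 80.2237 69.0022 80.2237
tree:
18.6625
28.9463 9.9359
40.1678 17.3850 3.4892
49.8196 28.9463 7.4483 0.0000
58.1214 40.1678 15.9000 0.0000 0.0000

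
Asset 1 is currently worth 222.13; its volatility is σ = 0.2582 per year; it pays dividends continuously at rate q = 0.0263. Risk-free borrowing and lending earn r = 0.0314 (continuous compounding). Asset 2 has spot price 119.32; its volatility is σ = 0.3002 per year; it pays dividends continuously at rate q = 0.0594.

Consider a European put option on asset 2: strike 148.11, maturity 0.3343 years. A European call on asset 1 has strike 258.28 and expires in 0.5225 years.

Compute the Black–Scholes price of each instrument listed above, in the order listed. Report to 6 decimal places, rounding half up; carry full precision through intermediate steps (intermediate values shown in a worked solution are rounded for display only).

[asset 2 put K=148.11]
σ√T = 0.3002·√0.3343 = 0.173572
d₁ = (ln(S/K) + (r−q+σ²/2)T) / (σ√T) = (ln(119.32/148.11) + (0.0314−0.0594+0.3002²/2)·0.3343) / 0.173572 = (-0.216146 + 0.005703) / 0.173572 = -1.212428
d₂ = d₁ − σ√T = -1.212428 − 0.173572 = -1.385999
e^{−rT} = 0.989558
e^{−qT} = 0.980338
N(−d₁) = 0.887326,  N(−d₂) = 0.917126
price = K·e^{−rT}·N(−d₂) − S·e^{−qT}·N(−d₁) = 134.417188 − 103.794015 = 30.623173
[asset 1 call K=258.28]
σ√T = 0.2582·√0.5225 = 0.186638
d₁ = (ln(S/K) + (r−q+σ²/2)T) / (σ√T) = (ln(222.13/258.28) + (0.0314−0.0263+0.2582²/2)·0.5225) / 0.186638 = (-0.150781 + 0.020082) / 0.186638 = -0.700287
d₂ = d₁ − σ√T = -0.700287 − 0.186638 = -0.886924
e^{−rT} = 0.983727
e^{−qT} = 0.986352
N(d₁) = 0.241874,  N(d₂) = 0.187560
price = S·e^{−qT}·N(d₁) − K·e^{−rT}·N(d₂) = 52.994241 − 47.654649 = 5.339592

price(asset 2 put K=148.11) = 30.623173
price(asset 1 call K=258.28) = 5.339592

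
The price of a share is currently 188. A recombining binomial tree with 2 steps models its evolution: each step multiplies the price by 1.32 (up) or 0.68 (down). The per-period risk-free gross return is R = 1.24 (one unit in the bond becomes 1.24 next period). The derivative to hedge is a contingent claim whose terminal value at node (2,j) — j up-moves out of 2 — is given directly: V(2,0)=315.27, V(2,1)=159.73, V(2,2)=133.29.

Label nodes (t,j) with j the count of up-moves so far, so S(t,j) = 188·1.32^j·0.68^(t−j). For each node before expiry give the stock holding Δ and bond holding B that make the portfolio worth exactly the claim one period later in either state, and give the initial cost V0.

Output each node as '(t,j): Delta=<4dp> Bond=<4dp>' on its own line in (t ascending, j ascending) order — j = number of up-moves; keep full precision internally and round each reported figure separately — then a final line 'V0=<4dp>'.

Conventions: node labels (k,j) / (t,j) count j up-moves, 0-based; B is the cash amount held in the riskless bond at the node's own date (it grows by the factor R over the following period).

(0,0): Delta=-0.2854 Bond=145.9489
(1,0): Delta=-1.9011 Bond=387.5252
(1,1): Delta=-0.1665 Bond=151.4698
V0=92.2979

Since d<R<u, set p* = (R−d)/(u−d) = 0.8750; price each node as the discounted p*-expectation of its children.
Terminal payoffs: V(2,0)=315.2700, V(2,1)=159.7300, V(2,2)=133.2900
(1,0): S=127.8400. Δ = (V_up−V_dn)/(S_up−S_dn) = (159.7300−315.2700)/(168.7488−86.9312) = -1.9011. V = [p*·159.7300 + (1−p*)·315.2700]/1.24 = 144.4940. B = V − Δ·S = 387.5252.
(1,1): S=248.1600. Δ = (V_up−V_dn)/(S_up−S_dn) = (133.2900−159.7300)/(327.5712−168.7488) = -0.1665. V = [p*·133.2900 + (1−p*)·159.7300]/1.24 = 110.1573. B = V − Δ·S = 151.4698.
(0,0): S=188.0000. Δ = (V_up−V_dn)/(S_up−S_dn) = (110.1573−144.4940)/(248.1600−127.8400) = -0.2854. V = [p*·110.1573 + (1−p*)·144.4940]/1.24 = 92.2979. B = V − Δ·S = 145.9489.
As a check, the time-0 holding Δ(0,0)·S0 + B(0,0) comes to 92.2979 — exactly V0.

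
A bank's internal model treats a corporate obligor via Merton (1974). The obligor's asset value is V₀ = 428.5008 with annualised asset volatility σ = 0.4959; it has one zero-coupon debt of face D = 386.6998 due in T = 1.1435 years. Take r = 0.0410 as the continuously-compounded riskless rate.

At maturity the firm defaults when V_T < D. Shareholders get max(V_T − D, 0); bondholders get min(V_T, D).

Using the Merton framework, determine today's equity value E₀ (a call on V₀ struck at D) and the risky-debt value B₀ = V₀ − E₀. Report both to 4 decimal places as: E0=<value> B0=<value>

E0=116.3433 B0=312.1575

Work the structural quantities from V₀ = 428.5008 against face 386.6998:
d₁ = [ln(V₀/D) + (r + σ²/2)T] / (σ√T)
   = [ln(428.5008/386.6998) + (0.0410 + 0.5·0.4959²)·1.1435] / (0.4959·√1.1435)
   = [0.102644 + 0.187486] / 0.530288 = 0.547118
d₂ = d₁ − σ√T = 0.547118 − 0.530288 = 0.016829
N(d₁) = 0.707851,  N(d₂) = 0.506714,  e^(−rT) = 0.954199
E₀ = V₀·N(d₁) − D·e^(−rT)·N(d₂)
   = 428.5008·0.707851 − 386.6998·0.954199·0.506714 = 116.343322
B₀ = V₀ − E₀ = 428.5008 − 116.343322 = 312.157478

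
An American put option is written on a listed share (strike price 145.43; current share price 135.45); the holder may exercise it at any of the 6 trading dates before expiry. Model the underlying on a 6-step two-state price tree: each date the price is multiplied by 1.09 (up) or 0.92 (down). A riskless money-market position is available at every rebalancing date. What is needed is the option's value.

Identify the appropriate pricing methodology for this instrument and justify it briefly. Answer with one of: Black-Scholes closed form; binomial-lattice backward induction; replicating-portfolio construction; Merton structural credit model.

Key observation: an American put (K = 145.43, S₀ = 135.45) on a 6-date tree has no closed form — the optimal stopping decision is embedded and must be resolved recursively from expiry.

framework: binomial-lattice backward induction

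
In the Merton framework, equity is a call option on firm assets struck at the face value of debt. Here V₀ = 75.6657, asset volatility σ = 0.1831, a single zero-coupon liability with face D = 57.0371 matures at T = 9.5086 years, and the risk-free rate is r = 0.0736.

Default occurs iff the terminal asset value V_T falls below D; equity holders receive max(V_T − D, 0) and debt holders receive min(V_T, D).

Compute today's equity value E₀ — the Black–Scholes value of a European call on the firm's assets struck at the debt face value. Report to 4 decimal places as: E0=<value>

Equity is a call on the firm's assets struck at D = 57.0371:
d₁ = [ln(V₀/D) + (r + σ²/2)T] / (σ√T)
   = [ln(75.6657/57.0371) + (0.0736 + 0.5·0.1831²)·9.5086] / (0.1831·√9.5086)
   = [0.282623 + 0.859224] / 0.564607 = 2.022373
d₂ = d₁ − σ√T = 2.022373 − 0.564607 = 1.457765
N(d₁) = 0.978431,  N(d₂) = 0.927547,  e^(−rT) = 0.496668
E₀ = V₀·N(d₁) − D·e^(−rT)·N(d₂)
   = 75.6657·0.978431 − 57.0371·0.496668·0.927547 = 47.757630

E0=47.7576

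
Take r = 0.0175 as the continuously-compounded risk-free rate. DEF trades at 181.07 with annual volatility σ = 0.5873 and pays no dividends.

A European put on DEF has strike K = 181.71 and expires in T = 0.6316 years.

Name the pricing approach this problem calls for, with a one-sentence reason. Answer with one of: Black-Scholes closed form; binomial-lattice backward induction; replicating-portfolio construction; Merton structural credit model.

framework: Black-Scholes closed form

Key observation: a European claim on DEF (strike 181.71) — a lognormal (GBM) underlying with constant rate and volatility — has an exact closed-form value; no lattice or capital structure is involved.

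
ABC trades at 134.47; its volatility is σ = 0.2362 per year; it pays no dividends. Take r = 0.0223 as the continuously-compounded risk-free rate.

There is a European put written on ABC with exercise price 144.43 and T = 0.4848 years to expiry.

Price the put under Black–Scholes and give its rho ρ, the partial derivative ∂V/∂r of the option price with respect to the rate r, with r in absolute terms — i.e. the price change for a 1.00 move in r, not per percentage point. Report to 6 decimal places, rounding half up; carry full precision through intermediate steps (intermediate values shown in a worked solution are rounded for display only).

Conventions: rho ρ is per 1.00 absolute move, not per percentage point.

price = 13.900968
ρ = -46.685363

σ√T = 0.2362·√0.4848 = 0.164460
d₁ = (ln(S/K) + (r+σ²/2)T) / (σ√T) = (ln(134.47/144.43) + (0.0223+0.2362²/2)·0.4848) / 0.164460 = (-0.071454 + 0.024335) / 0.164460 = -0.286508
d₂ = d₁ − σ√T = -0.286508 − 0.164460 = -0.450968
e^{−rT} = 0.989247
N(−d₁) = 0.612755,  N(−d₂) = 0.673994
Put price V = K·e^{−rT}·N(−d₂) − S·N(−d₁) = 96.298192 − 82.397224 = 13.900968
ρ = −K·T·e^{−rT}·N(−d₂) = -46.685363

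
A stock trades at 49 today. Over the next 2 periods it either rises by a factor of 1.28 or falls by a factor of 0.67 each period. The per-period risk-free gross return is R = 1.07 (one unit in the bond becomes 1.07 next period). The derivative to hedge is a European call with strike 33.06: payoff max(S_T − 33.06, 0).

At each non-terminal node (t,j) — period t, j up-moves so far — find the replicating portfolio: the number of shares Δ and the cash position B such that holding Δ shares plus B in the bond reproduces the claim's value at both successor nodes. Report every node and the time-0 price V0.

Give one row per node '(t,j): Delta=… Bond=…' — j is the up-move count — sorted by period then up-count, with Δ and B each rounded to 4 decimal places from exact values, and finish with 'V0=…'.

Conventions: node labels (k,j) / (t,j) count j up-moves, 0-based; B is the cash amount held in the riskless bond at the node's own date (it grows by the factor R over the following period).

Under the risk-neutral measure, an up-move has probability p* = (R−d)/(u−d) = 0.6557 and values discount at R = 1.07.
Payoffs at expiry: V(2,0)=0.0000, V(2,1)=8.9624, V(2,2)=47.2216
  t=1,j=0: stock 32.8300 → up 42.0224 (V=8.9624), down 21.9961 (V=0.0000). Price 5.4925; hedge Δ=0.4475, bond B=-9.2000.
  t=1,j=1: stock 62.7200 → up 80.2816 (V=47.2216), down 42.0224 (V=8.9624). Price 31.8228; hedge Δ=1.0000, bond B=-30.8972.
  t=0,j=0: stock 49.0000 → up 62.7200 (V=31.8228), down 32.8300 (V=5.4925). Price 21.2694; hedge Δ=0.8809, bond B=-21.8950.
Sanity check at the root: Δ(0,0)·S0 + B(0,0) reproduces V0 = 21.2694.

(0,0): Delta=0.8809 Bond=-21.8950
(1,0): Delta=0.4475 Bond=-9.2000
(1,1): Delta=1.0000 Bond=-30.8972
V0=21.2694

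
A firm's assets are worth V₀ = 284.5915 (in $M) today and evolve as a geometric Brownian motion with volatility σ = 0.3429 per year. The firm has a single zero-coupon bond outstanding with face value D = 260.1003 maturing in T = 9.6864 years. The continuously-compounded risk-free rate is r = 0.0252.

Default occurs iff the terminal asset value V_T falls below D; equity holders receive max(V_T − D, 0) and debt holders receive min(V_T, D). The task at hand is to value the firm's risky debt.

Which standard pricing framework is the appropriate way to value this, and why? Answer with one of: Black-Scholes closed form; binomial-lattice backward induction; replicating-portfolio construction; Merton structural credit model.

framework: Merton structural credit model

Key observation: with the firm-asset dynamics (V₀ = 284.5915) and a single zero-coupon liability of face 260.1003 given, debt value, spread, and default probability all derive from the option view of the balance sheet.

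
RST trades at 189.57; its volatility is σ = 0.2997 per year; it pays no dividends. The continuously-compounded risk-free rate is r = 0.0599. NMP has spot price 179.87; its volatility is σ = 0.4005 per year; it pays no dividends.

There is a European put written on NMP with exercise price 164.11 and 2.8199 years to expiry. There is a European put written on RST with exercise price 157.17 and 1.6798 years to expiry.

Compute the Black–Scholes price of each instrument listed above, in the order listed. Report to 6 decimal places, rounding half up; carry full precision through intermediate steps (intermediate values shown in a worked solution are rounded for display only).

price(NMP put K=164.11) = 24.272721
price(RST put K=157.17) = 8.393896

[NMP put K=164.11]
σ√T = 0.4005·√2.8199 = 0.672542
d₁ = (ln(S/K) + (r+σ²/2)T) / (σ√T) = (ln(179.87/164.11) + (0.0599+0.4005²/2)·2.8199) / 0.672542 = (0.091697 + 0.395068) / 0.672542 = 0.723770
d₂ = d₁ − σ√T = 0.723770 − 0.672542 = 0.051228
e^{−rT} = 0.844583
N(−d₁) = 0.234603,  N(−d₂) = 0.479572
price = K·e^{−rT}·N(−d₂) − S·N(−d₁) = 66.470840 − 42.198119 = 24.272721
[RST put K=157.17]
σ√T = 0.2997·√1.6798 = 0.388432
d₁ = (ln(S/K) + (r+σ²/2)T) / (σ√T) = (ln(189.57/157.17) + (0.0599+0.2997²/2)·1.6798) / 0.388432 = (0.187430 + 0.176060) / 0.388432 = 0.935787
d₂ = d₁ − σ√T = 0.935787 − 0.388432 = 0.547355
e^{−rT} = 0.904277
N(−d₁) = 0.174691,  N(−d₂) = 0.292067
price = K·e^{−rT}·N(−d₂) − S·N(−d₁) = 41.510128 − 33.116232 = 8.393896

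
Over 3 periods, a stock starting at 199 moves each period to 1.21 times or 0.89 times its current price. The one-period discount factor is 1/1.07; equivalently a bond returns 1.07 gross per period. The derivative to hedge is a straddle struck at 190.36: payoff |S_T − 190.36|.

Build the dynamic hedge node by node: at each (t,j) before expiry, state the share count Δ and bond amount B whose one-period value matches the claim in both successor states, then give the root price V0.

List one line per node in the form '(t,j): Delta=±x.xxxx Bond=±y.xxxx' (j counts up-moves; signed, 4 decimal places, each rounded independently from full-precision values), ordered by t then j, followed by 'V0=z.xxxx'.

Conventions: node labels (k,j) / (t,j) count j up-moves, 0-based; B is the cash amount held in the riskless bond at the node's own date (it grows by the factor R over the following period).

Arbitrage-free pricing uses the up-move probability p* = (R−d)/(u−d) = 0.5625, discounting each step at R = 1.07.
Payoffs at expiry: V(3,0)=50.0712, V(3,1)=0.3698, V(3,2)=68.9468, V(3,3)=162.1806
  t=2,j=0: stock 157.6279 → up 190.7298 (V=0.3698), down 140.2888 (V=50.0712). Price 20.6674; hedge Δ=-0.9853, bond B=175.9843.
  t=2,j=1: stock 214.3031 → up 259.3068 (V=68.9468), down 190.7298 (V=0.3698). Price 36.3966; hedge Δ=1.0000, bond B=-177.9065.
  t=2,j=2: stock 291.3559 → up 352.5406 (V=162.1806), down 259.3068 (V=68.9468). Price 113.4494; hedge Δ=1.0000, bond B=-177.9065.
  t=1,j=0: stock 177.1100 → up 214.3031 (V=36.3966), down 157.6279 (V=20.6674). Price 27.5842; hedge Δ=0.2775, bond B=-21.5694.
  t=1,j=1: stock 240.7900 → up 291.3559 (V=113.4494), down 214.3031 (V=36.3966). Price 74.5222; hedge Δ=1.0000, bond B=-166.2678.
  t=0,j=0: stock 199.0000 → up 240.7900 (V=74.5222), down 177.1100 (V=27.5842). Price 50.4550; hedge Δ=0.7371, bond B=-96.2264.
Verification: the root portfolio costs Δ(0,0)·S0 + B(0,0) = 50.4550, matching V0.

(0,0): Delta=0.7371 Bond=-96.2264
(1,0): Delta=0.2775 Bond=-21.5694
(1,1): Delta=1.0000 Bond=-166.2678
(2,0): Delta=-0.9853 Bond=175.9843
(2,1): Delta=1.0000 Bond=-177.9065
(2,2): Delta=1.0000 Bond=-177.9065
V0=50.4550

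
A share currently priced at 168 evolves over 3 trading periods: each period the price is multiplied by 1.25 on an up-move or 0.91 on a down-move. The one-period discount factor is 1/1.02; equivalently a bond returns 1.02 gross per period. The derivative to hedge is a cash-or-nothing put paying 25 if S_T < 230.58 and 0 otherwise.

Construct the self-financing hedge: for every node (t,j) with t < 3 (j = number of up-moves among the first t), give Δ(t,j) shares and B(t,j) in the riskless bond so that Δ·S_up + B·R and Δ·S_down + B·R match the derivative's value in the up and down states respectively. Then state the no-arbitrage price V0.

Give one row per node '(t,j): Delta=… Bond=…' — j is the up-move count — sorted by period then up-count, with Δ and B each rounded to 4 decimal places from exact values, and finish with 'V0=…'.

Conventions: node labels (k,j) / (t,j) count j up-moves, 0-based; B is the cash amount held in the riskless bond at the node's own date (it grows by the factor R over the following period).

(0,0): Delta=-0.1841 Bond=48.6913
(1,0): Delta=-0.1526 Bond=44.8365
(1,1): Delta=-0.2322 Bond=59.7613
(2,0): Delta=0.0000 Bond=24.5098
(2,1): Delta=-0.3848 Bond=90.1096
(2,2): Delta=0.0000 Bond=0.0000
V0=17.7561

The replicating-portfolio and risk-neutral prices coincide; use p* = (1.02−0.91)/(1.25−0.91) = 0.3235 for the latter.
At maturity the claim pays: V(3,0)=25.0000, V(3,1)=25.0000, V(3,2)=0.0000, V(3,3)=0.0000
(2,0): S=139.1208. Δ = (V_up−V_dn)/(S_up−S_dn) = (25.0000−25.0000)/(173.9010−126.5999) = 0.0000. V = [p*·25.0000 + (1−p*)·25.0000]/1.02 = 24.5098. B = V − Δ·S = 24.5098.
(2,1): S=191.1000. Δ = (V_up−V_dn)/(S_up−S_dn) = (0.0000−25.0000)/(238.8750−173.9010) = -0.3848. V = [p*·0.0000 + (1−p*)·25.0000]/1.02 = 16.5802. B = V − Δ·S = 90.1096.
(2,2): S=262.5000. Δ = (V_up−V_dn)/(S_up−S_dn) = (0.0000−0.0000)/(328.1250−238.8750) = 0.0000. V = [p*·0.0000 + (1−p*)·0.0000]/1.02 = 0.0000. B = V − Δ·S = 0.0000.
(1,0): S=152.8800. Δ = (V_up−V_dn)/(S_up−S_dn) = (16.5802−24.5098)/(191.1000−139.1208) = -0.1526. V = [p*·16.5802 + (1−p*)·24.5098]/1.02 = 21.5141. B = V − Δ·S = 44.8365.
(1,1): S=210.0000. Δ = (V_up−V_dn)/(S_up−S_dn) = (0.0000−16.5802)/(262.5000−191.1000) = -0.2322. V = [p*·0.0000 + (1−p*)·16.5802]/1.02 = 10.9961. B = V − Δ·S = 59.7613.
(0,0): S=168.0000. Δ = (V_up−V_dn)/(S_up−S_dn) = (10.9961−21.5141)/(210.0000−152.8800) = -0.1841. V = [p*·10.9961 + (1−p*)·21.5141]/1.02 = 17.7561. B = V − Δ·S = 48.6913.
Verification: the root portfolio costs Δ(0,0)·S0 + B(0,0) = 17.7561, matching V0.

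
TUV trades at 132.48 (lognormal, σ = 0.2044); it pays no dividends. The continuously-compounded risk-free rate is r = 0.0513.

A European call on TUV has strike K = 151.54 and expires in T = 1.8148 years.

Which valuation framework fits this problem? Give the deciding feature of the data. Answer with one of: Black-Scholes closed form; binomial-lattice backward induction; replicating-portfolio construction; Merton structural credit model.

framework: Black-Scholes closed form

Key observation: everything needed for the exact continuous-time valuation of the European call on TUV (strike 151.54) is given, and no feature rules the closed form out.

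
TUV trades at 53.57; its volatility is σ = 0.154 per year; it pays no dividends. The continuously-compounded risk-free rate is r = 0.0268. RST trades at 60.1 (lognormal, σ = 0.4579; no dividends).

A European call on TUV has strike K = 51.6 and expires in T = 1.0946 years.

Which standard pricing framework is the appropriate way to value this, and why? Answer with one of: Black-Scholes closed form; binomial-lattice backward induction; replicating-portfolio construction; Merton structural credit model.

Key observation: a European claim on TUV (strike 51.6) — a lognormal (GBM) underlying with constant rate and volatility — has an exact closed-form value; no lattice or capital structure is involved.

framework: Black-Scholes closed form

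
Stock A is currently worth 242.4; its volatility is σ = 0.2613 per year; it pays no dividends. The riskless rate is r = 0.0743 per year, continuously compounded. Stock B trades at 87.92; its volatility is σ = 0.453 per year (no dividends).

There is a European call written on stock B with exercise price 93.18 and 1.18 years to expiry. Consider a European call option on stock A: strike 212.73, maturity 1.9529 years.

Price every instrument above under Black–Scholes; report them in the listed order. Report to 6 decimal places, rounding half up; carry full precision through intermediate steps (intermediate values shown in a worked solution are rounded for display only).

price(stock B call K=93.18) = 18.148921
price(stock A call K=212.73) = 68.335505

[stock B call K=93.18]
σ√T = 0.453·√1.18 = 0.492084
d₁ = (ln(S/K) + (r+σ²/2)T) / (σ√T) = (ln(87.92/93.18) + (0.0743+0.453²/2)·1.18) / 0.492084 = (-0.058106 + 0.208747) / 0.492084 = 0.306130
d₂ = d₁ − σ√T = 0.306130 − 0.492084 = -0.185954
e^{−rT} = 0.916059
N(d₁) = 0.620247,  N(d₂) = 0.426240
price = S·N(d₁) − K·e^{−rT}·N(d₂) = 54.532121 − 36.383200 = 18.148921
[stock A call K=212.73]
σ√T = 0.2613·√1.9529 = 0.365157
d₁ = (ln(S/K) + (r+σ²/2)T) / (σ√T) = (ln(242.4/212.73) + (0.0743+0.2613²/2)·1.9529) / 0.365157 = (0.130565 + 0.211770) / 0.365157 = 0.937503
d₂ = d₁ − σ√T = 0.937503 − 0.365157 = 0.572346
e^{−rT} = 0.864935
N(d₁) = 0.825750,  N(d₂) = 0.716456
price = S·N(d₁) − K·e^{−rT}·N(d₂) = 200.161833 − 131.826327 = 68.335505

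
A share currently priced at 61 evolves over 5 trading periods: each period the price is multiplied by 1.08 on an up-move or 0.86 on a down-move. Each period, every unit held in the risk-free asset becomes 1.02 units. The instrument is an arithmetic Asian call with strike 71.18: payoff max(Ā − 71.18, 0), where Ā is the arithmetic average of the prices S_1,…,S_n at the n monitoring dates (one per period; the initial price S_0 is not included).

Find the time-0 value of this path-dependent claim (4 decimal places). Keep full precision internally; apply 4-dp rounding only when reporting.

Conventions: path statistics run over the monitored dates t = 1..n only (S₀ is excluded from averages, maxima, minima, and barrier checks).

No-arbitrage gives p* = (R−d)/(u−d) = 0.7273: enumerate every path, weight its payoff by its p*-probability, and discount by R^5.
Enumerate all 2^5 = 32 price paths (U = up ×1.08, D = down ×0.86); each path with k up-moves has probability p*^k·(1−p*)^(5−k).
DDDDD: Ā=39.6877, payoff=0.0000, prob=0.001509
UDDDD: Ā=49.8404, payoff=0.0000, prob=0.004024
DUDDD: Ā=47.1564, payoff=0.0000, prob=0.004024
UUDDD: Ā=59.2196, payoff=0.0000, prob=0.010730
DDUDD: Ā=44.8481, payoff=0.0000, prob=0.004024
UDUDD: Ā=56.3209, payoff=0.0000, prob=0.010730
DUUDD: Ā=53.6369, payoff=0.0000, prob=0.010730
UUUDD: Ā=67.3580, payoff=0.0000, prob=0.028612
DDDUD: Ā=42.8631, payoff=0.0000, prob=0.004024
UDDUD: Ā=53.8280, payoff=0.0000, prob=0.010730
DUDUD: Ā=51.1440, payoff=0.0000, prob=0.010730
UUDUD: Ā=64.2274, payoff=0.0000, prob=0.028612
DDUUD: Ā=48.8358, payoff=0.0000, prob=0.010730
UDUUD: Ā=61.3287, payoff=0.0000, prob=0.028612
DUUUD: Ā=58.6447, payoff=0.0000, prob=0.028612
UUUUD: Ā=73.6468, payoff=2.4668, prob=0.076299
DDDDU: Ā=41.1559, payoff=0.0000, prob=0.004024
UDDDU: Ā=51.6841, payoff=0.0000, prob=0.010730
DUDDU: Ā=49.0001, payoff=0.0000, prob=0.010730
UUDDU: Ā=61.5350, payoff=0.0000, prob=0.028612
DDUDU: Ā=46.6919, payoff=0.0000, prob=0.010730
UDUDU: Ā=58.6363, payoff=0.0000, prob=0.028612
DUUDU: Ā=55.9523, payoff=0.0000, prob=0.028612
UUUDU: Ā=70.2657, payoff=0.0000, prob=0.076299
DDDUU: Ā=44.7068, payoff=0.0000, prob=0.010730
UDDUU: Ā=56.1434, payoff=0.0000, prob=0.028612
DUDUU: Ā=53.4594, payoff=0.0000, prob=0.028612
UUDUU: Ā=67.1351, payoff=0.0000, prob=0.076299
DDUUU: Ā=51.1512, payoff=0.0000, prob=0.028612
UDUUU: Ā=64.2364, payoff=0.0000, prob=0.076299
DUUUU: Ā=61.5524, payoff=0.0000, prob=0.076299
UUUUU: Ā=77.2983, payoff=6.1183, prob=0.203463
Price = Σ prob·payoff / R^5 = 1.433070 / 1.104081 = 1.2980

price = 1.2980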